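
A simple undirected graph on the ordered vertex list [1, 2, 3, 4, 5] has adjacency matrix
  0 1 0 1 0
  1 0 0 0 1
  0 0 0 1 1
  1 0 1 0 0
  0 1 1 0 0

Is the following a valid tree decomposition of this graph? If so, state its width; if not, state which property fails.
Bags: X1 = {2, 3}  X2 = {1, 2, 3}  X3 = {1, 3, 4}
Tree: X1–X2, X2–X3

No — vertex 5 appears in no bag.

A tree decomposition must satisfy three properties: every vertex lies in some bag; for every edge, both endpoints lie together in some bag; and for every vertex, the bags containing it form a connected subtree. Here vertex 5 appears in no bag, so the decomposition is invalid.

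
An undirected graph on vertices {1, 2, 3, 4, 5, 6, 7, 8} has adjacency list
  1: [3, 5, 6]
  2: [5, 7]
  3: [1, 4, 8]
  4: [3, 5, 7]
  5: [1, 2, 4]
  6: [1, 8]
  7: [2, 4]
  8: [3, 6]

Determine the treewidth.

A width-2 tree decomposition is:
Bags: B1 = {1, 6, 8}  B2 = {1, 3, 8}  B3 = {1, 3, 5}  B4 = {3, 4, 5}  B5 = {2, 4, 5}  B6 = {2, 4, 7}
Tree: B1–B2, B2–B3, B3–B4, B4–B5, B5–B6
Each bag holds 3 vertices, so the decomposition has width 2, which upper-bounds the treewidth. The edges 6–8–3–1–6 form a cycle, so G is not a tree and its treewidth is at least 2. Combining the bounds, tw(G) = 2.

2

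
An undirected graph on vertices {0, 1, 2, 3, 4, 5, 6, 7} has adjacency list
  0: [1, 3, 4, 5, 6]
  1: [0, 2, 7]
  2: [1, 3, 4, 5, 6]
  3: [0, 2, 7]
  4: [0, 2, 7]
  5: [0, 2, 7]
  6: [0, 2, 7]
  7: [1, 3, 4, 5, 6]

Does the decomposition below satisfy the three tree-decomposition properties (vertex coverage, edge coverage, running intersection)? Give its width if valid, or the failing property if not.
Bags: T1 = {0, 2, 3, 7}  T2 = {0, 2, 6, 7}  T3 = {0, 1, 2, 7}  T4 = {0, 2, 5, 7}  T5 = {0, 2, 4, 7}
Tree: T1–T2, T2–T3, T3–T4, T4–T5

Every vertex of G appears in some bag (union = {0, 1, 2, 3, 4, 5, 6, 7}); every edge is covered by a bag; and for each vertex v the set of bags containing v is connected in the bag tree. The decomposition is therefore valid. The largest bag has 4 vertices, so the width is 3.

Yes; width 3.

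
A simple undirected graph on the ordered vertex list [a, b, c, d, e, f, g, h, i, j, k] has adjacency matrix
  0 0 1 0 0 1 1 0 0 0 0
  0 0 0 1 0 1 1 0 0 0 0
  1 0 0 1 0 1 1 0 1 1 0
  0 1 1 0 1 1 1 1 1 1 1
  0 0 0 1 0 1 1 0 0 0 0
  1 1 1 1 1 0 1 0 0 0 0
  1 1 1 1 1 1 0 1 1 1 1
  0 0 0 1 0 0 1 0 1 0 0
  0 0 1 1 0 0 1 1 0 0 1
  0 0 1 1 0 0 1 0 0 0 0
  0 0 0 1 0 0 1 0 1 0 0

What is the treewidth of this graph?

A width-3 tree decomposition is:
Bags: B1 = {d, e, f, g}  B2 = {c, d, f, g}  B3 = {b, d, f, g}  B4 = {c, d, g, j}  B5 = {a, c, f, g}  B6 = {c, d, g, i}  B7 = {d, g, i, k}  B8 = {d, g, h, i}
Tree: B1–B2, B2–B3, B2–B4, B2–B5, B4–B6, B6–B7, B7–B8
The largest bag has 4 vertices, giving width 3; this decomposition certifies tw(G) ≤ 3. On the other hand G contains the 4-clique {d, e, f, g}. A clique must lie in a single bag of any decomposition, so no decomposition can have width below 3. Therefore the treewidth is 3.

3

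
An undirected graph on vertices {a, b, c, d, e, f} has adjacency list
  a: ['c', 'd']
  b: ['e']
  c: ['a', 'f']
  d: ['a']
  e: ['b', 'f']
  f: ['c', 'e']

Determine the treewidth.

A width-1 tree decomposition is:
Bags: B1 = {b, e}  B2 = {e, f}  B3 = {c, f}  B4 = {a, c}  B5 = {a, d}
Tree: B1–B2, B2–B3, B3–B4, B4–B5
Each bag holds 2 vertices, so the decomposition has width 1, which upper-bounds the treewidth. Since G has at least one edge (e.g. b–e), it is not an edgeless graph, so tw(G) ≥ 1. Therefore the treewidth is 1.

1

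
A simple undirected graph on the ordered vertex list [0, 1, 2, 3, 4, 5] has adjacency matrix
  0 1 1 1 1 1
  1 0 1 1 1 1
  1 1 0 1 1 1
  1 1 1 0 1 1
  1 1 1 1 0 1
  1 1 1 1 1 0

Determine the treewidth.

A width-5 tree decomposition is:
Bags: B1 = {0, 1, 2, 3, 4, 5}
Tree: (single bag)
A single bag containing all 6 vertices is trivially a valid decomposition of width 5. Conversely, {0, 1, 2, 3, 4, 5} is a clique of size 6, and the vertices of any clique must share a bag in every tree decomposition; so some bag has ≥ 6 vertices and tw(G) ≥ 5. Combining the bounds, tw(G) = 5.

5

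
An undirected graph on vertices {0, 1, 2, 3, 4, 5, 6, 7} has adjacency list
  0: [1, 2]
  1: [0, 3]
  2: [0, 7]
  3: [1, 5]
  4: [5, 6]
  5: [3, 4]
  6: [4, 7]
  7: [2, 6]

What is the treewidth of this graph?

A width-2 tree decomposition is:
Bags: B1 = {0, 1, 2}  B2 = {1, 2, 7}  B3 = {1, 6, 7}  B4 = {1, 4, 6}  B5 = {1, 4, 5}  B6 = {1, 3, 5}
Tree: B1–B2, B2–B3, B3–B4, B4–B5, B5–B6
Every bag has size at most 3, so the width is 3 − 1 = 2 and tw(G) ≤ 2. For the lower bound, G contains the cycle 1–0–2–7–6–4–5–3–1, so G is not a forest; only forests have treewidth ≤ 1, hence tw(G) ≥ 2. The upper and lower bounds meet at 2, so that is the treewidth.

2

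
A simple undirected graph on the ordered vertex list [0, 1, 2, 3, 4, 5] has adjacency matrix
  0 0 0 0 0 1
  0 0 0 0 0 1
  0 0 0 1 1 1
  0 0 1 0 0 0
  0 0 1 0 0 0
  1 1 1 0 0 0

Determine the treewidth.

1

A width-1 tree decomposition is:
Bags: B1 = {1, 5}  B2 = {0, 5}  B3 = {2, 5}  B4 = {2, 3}  B5 = {2, 4}
Tree: B1–B2, B1–B3, B3–B4, B4–B5
Each bag holds 2 vertices, so the decomposition has width 1, which upper-bounds the treewidth. Since G has at least one edge (e.g. 1–5), it is not an edgeless graph, so tw(G) ≥ 1. The upper and lower bounds meet at 1, so that is the treewidth.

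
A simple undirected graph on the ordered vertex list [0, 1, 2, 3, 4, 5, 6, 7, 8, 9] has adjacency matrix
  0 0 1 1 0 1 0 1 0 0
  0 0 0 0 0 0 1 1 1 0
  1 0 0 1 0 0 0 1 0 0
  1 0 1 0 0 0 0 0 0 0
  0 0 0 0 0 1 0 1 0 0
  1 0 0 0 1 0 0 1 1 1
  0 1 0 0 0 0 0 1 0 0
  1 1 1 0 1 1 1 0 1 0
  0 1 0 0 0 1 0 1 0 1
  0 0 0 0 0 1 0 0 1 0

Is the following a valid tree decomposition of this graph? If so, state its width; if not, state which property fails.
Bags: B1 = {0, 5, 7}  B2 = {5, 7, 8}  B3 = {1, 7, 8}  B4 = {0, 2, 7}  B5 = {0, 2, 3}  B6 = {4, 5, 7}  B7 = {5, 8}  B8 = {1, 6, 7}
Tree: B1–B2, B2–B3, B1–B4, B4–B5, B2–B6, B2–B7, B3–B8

No — vertex 9 appears in no bag.

A tree decomposition must satisfy three properties: every vertex lies in some bag; for every edge, both endpoints lie together in some bag; and for every vertex, the bags containing it form a connected subtree. Here vertex 9 appears in no bag, so the decomposition is invalid.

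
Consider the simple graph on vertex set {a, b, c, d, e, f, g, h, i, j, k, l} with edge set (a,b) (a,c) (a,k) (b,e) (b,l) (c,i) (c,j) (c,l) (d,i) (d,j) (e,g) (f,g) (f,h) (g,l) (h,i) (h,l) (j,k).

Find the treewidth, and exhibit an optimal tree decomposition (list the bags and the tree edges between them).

Each bag holds 4 vertices, so the decomposition has width 3, which upper-bounds the treewidth. For the lower bound: the 4 vertex sets {d,j,k}, {a}, {c}, {b,h,i,l} are disjoint, each induces a connected subgraph, and every pair is joined by at least one edge of G. Contracting each set to a single vertex therefore yields K_{4} as a minor, and since treewidth is minor-monotone, tw(G) ≥ tw(K_{4}) = 3. Therefore the treewidth is 3.

Treewidth 3.
One such decomposition:
Bags: B1 = {a, d, j, k}  B2 = {a, c, d, j}  B3 = {a, c, d, i}  B4 = {a, b, c, i}  B5 = {b, c, i, l}  B6 = {b, h, i, l}  B7 = {b, e, h, l}  B8 = {e, g, h, l}  B9 = {e, f, g, h}
Tree: B1–B2, B2–B3, B3–B4, B4–B5, B5–B6, B6–B7, B7–B8, B8–B9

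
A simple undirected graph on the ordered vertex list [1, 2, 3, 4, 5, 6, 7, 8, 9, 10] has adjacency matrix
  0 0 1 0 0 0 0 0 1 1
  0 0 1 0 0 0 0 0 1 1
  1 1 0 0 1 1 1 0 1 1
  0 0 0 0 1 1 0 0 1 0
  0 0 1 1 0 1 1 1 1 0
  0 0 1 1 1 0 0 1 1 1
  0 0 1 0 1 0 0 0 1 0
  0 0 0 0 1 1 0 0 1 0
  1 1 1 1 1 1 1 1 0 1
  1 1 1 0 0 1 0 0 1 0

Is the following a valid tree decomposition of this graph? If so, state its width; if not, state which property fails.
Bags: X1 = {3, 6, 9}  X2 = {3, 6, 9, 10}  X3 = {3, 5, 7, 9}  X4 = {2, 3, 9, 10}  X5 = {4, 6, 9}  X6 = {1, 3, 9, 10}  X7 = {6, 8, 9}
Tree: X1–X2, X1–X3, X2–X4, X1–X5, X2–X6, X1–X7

No — edge (5,6) lies in no bag.

A tree decomposition must satisfy three properties: every vertex lies in some bag; for every edge, both endpoints lie together in some bag; and for every vertex, the bags containing it form a connected subtree. Here edge (5,6) lies in no bag, so the decomposition is invalid.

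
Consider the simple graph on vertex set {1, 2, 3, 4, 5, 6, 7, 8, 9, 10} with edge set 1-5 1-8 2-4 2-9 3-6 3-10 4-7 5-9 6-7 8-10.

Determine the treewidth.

2

A width-2 tree decomposition is:
Bags: B1 = {1, 8, 10}  B2 = {1, 5, 10}  B3 = {5, 9, 10}  B4 = {2, 9, 10}  B5 = {2, 4, 10}  B6 = {4, 7, 10}  B7 = {6, 7, 10}  B8 = {3, 6, 10}
Tree: B1–B2, B2–B3, B3–B4, B4–B5, B5–B6, B6–B7, B7–B8
Every bag has size at most 3, so the width is 3 − 1 = 2 and tw(G) ≤ 2. Since 10–8–1–5–9–2–4–7–6–3–10 is a cycle in G, G is not acyclic. Forests are exactly the graphs of treewidth ≤ 1, so tw(G) ≥ 2. Combining the bounds, tw(G) = 2.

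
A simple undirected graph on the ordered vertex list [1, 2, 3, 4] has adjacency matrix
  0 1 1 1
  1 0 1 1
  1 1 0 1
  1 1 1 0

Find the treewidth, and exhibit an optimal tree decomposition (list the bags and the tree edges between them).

Treewidth 3.
One such decomposition:
Bags: B1 = {1, 2, 3, 4}
Tree: (single bag)

A single bag containing all 4 vertices is trivially a valid decomposition of width 3. Conversely, {1, 2, 3, 4} is a clique of size 4, and the vertices of any clique must share a bag in every tree decomposition; so some bag has ≥ 4 vertices and tw(G) ≥ 3. Combining the bounds, tw(G) = 3.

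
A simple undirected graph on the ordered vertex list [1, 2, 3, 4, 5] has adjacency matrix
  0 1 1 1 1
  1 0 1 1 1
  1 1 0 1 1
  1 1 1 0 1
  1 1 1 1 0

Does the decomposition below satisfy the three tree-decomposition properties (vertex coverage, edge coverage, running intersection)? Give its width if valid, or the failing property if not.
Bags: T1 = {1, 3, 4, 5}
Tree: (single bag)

No — vertex 2 appears in no bag.

A tree decomposition must satisfy three properties: every vertex lies in some bag; for every edge, both endpoints lie together in some bag; and for every vertex, the bags containing it form a connected subtree. Here vertex 2 appears in no bag, so the decomposition is invalid.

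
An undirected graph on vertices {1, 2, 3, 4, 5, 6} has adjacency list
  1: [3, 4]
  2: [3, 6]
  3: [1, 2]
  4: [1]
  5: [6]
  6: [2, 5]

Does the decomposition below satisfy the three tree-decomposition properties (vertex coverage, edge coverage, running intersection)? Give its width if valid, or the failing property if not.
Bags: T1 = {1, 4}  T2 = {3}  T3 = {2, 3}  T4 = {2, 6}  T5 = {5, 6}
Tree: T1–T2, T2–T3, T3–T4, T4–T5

No — edge (1,3) lies in no bag.

A tree decomposition must satisfy three properties: every vertex lies in some bag; for every edge, both endpoints lie together in some bag; and for every vertex, the bags containing it form a connected subtree. Here edge (1,3) lies in no bag, so the decomposition is invalid.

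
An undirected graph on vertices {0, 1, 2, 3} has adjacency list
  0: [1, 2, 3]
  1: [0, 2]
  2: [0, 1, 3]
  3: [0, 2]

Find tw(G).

A width-2 tree decomposition is:
Bags: B1 = {0, 1, 2}  B2 = {0, 2, 3}
Tree: B1–B2
The largest bag has 3 vertices, giving width 2; this decomposition certifies tw(G) ≤ 2. On the other hand G contains the 3-clique {0, 1, 2}. A clique must lie in a single bag of any decomposition, so no decomposition can have width below 2. The upper and lower bounds meet at 2, so that is the treewidth.

2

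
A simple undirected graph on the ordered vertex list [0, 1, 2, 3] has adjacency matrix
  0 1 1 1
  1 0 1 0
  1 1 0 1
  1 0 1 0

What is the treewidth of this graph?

A width-2 tree decomposition is:
Bags: B1 = {0, 2, 3}  B2 = {0, 1, 2}
Tree: B1–B2
Every bag has size at most 3, so the width is 3 − 1 = 2 and tw(G) ≤ 2. On the other hand G contains the 3-clique {0, 1, 2}. A clique must lie in a single bag of any decomposition, so no decomposition can have width below 2. The upper and lower bounds meet at 2, so that is the treewidth.

2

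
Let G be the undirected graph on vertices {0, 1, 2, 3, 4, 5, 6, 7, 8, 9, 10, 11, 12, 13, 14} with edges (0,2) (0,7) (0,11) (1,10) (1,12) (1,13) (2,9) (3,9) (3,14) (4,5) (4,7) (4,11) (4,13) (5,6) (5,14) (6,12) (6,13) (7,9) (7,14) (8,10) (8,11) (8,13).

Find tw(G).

3

A width-3 tree decomposition is:
Bags: B1 = {0, 2, 3, 9}  B2 = {0, 3, 7, 9}  B3 = {0, 3, 7, 14}  B4 = {0, 7, 11, 14}  B5 = {4, 7, 11, 14}  B6 = {4, 5, 11, 14}  B7 = {4, 5, 8, 11}  B8 = {4, 5, 8, 13}  B9 = {5, 6, 8, 13}  B10 = {6, 8, 10, 13}  B11 = {1, 6, 10, 13}  B12 = {1, 6, 10, 12}
Tree: B1–B2, B2–B3, B3–B4, B4–B5, B5–B6, B6–B7, B7–B8, B8–B9, B9–B10, B10–B11, B11–B12
The largest bag has 4 vertices, giving width 3; this decomposition certifies tw(G) ≤ 3. For the lower bound: the 4 vertex sets {2,3,9}, {0}, {7}, {4,5,11,14} are disjoint, each induces a connected subgraph, and every pair is joined by at least one edge of G. Contracting each set to a single vertex therefore yields K_{4} as a minor, and since treewidth is minor-monotone, tw(G) ≥ tw(K_{4}) = 3. Hence tw(G) = 3 exactly.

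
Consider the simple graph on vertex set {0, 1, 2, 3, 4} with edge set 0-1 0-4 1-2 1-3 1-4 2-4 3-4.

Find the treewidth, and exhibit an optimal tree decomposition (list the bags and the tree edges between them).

Treewidth 2.
One such decomposition:
Bags: B1 = {1, 3, 4}  B2 = {0, 1, 4}  B3 = {1, 2, 4}
Tree: B1–B2, B2–B3

Each bag holds 3 vertices, so the decomposition has width 2, which upper-bounds the treewidth. Conversely, {0, 1, 4} is a clique of size 3, and the vertices of any clique must share a bag in every tree decomposition; so some bag has ≥ 3 vertices and tw(G) ≥ 2. Combining the bounds, tw(G) = 2.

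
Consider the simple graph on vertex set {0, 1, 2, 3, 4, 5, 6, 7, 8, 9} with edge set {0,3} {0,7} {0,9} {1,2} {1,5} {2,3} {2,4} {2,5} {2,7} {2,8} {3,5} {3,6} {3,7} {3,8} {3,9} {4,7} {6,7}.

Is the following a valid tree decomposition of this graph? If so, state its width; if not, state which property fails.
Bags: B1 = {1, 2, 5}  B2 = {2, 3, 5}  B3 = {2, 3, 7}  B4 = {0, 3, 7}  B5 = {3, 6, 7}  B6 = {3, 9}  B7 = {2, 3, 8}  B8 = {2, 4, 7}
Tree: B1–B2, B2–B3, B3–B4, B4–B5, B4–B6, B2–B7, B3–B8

A tree decomposition must satisfy three properties: every vertex lies in some bag; for every edge, both endpoints lie together in some bag; and for every vertex, the bags containing it form a connected subtree. Here edge (0,9) lies in no bag, so the decomposition is invalid.

No — edge (0,9) lies in no bag.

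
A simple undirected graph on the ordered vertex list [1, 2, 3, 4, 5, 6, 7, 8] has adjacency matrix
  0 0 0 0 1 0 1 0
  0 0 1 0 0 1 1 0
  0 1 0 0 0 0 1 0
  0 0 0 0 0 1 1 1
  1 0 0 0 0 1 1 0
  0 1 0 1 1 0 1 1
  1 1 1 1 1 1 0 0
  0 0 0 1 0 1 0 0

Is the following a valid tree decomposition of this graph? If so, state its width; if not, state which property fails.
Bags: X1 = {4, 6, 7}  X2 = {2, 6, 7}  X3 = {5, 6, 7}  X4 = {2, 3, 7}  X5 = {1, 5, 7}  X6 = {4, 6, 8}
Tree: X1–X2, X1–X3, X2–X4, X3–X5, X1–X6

Checking the three conditions: (i) the bags cover all of {1, 2, 3, 4, 5, 6, 7, 8}; (ii) for each edge, some bag contains both endpoints; (iii) the bags containing any fixed vertex form a subtree. All hold, so the decomposition is valid with width 3 − 1 = 2.

Yes; width 2.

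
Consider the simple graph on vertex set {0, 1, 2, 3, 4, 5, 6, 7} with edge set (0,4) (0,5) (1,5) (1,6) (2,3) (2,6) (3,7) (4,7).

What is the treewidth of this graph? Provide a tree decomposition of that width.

Treewidth 2.
One optimal decomposition is:
Bags: B1 = {2, 3, 6}  B2 = {3, 6, 7}  B3 = {4, 6, 7}  B4 = {0, 4, 6}  B5 = {0, 5, 6}  B6 = {1, 5, 6}
Tree: B1–B2, B2–B3, B3–B4, B4–B5, B5–B6

The largest bag has 3 vertices, giving width 2; this decomposition certifies tw(G) ≤ 2. The edges 6–2–3–7–4–0–5–1–6 form a cycle, so G is not a tree and its treewidth is at least 2. Combining the bounds, tw(G) = 2.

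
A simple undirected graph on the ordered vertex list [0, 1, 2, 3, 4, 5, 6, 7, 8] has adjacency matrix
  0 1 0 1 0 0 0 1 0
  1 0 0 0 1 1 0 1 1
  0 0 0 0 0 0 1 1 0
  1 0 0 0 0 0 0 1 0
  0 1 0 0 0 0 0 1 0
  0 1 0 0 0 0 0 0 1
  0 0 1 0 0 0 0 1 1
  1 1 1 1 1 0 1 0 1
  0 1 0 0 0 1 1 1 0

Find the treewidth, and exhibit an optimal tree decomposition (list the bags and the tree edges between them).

Treewidth 2.
One such decomposition:
Bags: B1 = {0, 1, 7}  B2 = {1, 7, 8}  B3 = {6, 7, 8}  B4 = {1, 5, 8}  B5 = {1, 4, 7}  B6 = {0, 3, 7}  B7 = {2, 6, 7}
Tree: B1–B2, B2–B3, B2–B4, B1–B5, B1–B6, B3–B7

The largest bag has 3 vertices, giving width 2; this decomposition certifies tw(G) ≤ 2. On the other hand G contains the 3-clique {1, 5, 8}. A clique must lie in a single bag of any decomposition, so no decomposition can have width below 2. Hence tw(G) = 2 exactly.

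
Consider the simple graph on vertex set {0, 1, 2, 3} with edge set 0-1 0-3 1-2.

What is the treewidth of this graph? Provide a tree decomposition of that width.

Treewidth 1.
Bags: B1 = {0, 3}  B2 = {0, 1}  B3 = {1, 2}
Tree: B1–B2, B2–B3

The largest bag has 2 vertices, giving width 1; this decomposition certifies tw(G) ≤ 1. Any graph with an edge has treewidth ≥ 1, and G has the edge 3–0. Combining the bounds, tw(G) = 1.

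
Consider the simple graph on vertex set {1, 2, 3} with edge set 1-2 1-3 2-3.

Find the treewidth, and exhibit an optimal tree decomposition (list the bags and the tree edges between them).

A single bag containing all 3 vertices is trivially a valid decomposition of width 2. On the other hand G contains the 3-clique {1, 2, 3}. A clique must lie in a single bag of any decomposition, so no decomposition can have width below 2. Therefore the treewidth is 2.

Treewidth 2.
Bags: B1 = {1, 2, 3}
Tree: (single bag)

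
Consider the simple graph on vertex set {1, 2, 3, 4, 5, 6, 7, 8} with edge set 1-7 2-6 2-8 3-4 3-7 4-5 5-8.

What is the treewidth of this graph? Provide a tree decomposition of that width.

Each bag holds 2 vertices, so the decomposition has width 1, which upper-bounds the treewidth. Any graph with an edge has treewidth ≥ 1, and G has the edge 1–7. Therefore the treewidth is 1.

Treewidth 1.
One such decomposition:
Bags: B1 = {1, 7}  B2 = {3, 7}  B3 = {3, 4}  B4 = {4, 5}  B5 = {5, 8}  B6 = {2, 8}  B7 = {2, 6}
Tree: B1–B2, B2–B3, B3–B4, B4–B5, B5–B6, B6–B7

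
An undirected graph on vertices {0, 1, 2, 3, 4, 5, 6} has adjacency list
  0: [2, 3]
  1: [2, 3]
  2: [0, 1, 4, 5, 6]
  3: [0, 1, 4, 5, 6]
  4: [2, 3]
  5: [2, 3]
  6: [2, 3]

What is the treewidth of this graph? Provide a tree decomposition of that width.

Treewidth 2.
One optimal decomposition is:
Bags: B1 = {2, 3, 6}  B2 = {1, 2, 3}  B3 = {2, 3, 4}  B4 = {2, 3, 5}  B5 = {0, 2, 3}
Tree: B1–B2, B2–B3, B3–B4, B4–B5

Each bag holds 3 vertices, so the decomposition has width 2, which upper-bounds the treewidth. Since 3–6–2–1–3 is a cycle in G, G is not acyclic. Forests are exactly the graphs of treewidth ≤ 1, so tw(G) ≥ 2. Hence tw(G) = 2 exactly.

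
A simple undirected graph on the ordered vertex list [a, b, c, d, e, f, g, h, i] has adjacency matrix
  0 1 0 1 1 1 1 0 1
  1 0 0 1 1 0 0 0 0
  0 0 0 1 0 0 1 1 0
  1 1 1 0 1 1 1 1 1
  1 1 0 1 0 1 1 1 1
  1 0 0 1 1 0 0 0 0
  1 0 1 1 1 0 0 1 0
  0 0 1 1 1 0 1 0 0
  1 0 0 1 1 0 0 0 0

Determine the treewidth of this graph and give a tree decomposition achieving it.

The largest bag has 4 vertices, giving width 3; this decomposition certifies tw(G) ≤ 3. Conversely, {d, e, g, h} is a clique of size 4, and the vertices of any clique must share a bag in every tree decomposition; so some bag has ≥ 4 vertices and tw(G) ≥ 3. The upper and lower bounds meet at 3, so that is the treewidth.

Treewidth 3.
One optimal decomposition is:
Bags: B1 = {a, b, d, e}  B2 = {a, d, e, f}  B3 = {a, d, e, g}  B4 = {a, d, e, i}  B5 = {d, e, g, h}  B6 = {c, d, g, h}
Tree: B1–B2, B1–B3, B3–B4, B3–B5, B5–B6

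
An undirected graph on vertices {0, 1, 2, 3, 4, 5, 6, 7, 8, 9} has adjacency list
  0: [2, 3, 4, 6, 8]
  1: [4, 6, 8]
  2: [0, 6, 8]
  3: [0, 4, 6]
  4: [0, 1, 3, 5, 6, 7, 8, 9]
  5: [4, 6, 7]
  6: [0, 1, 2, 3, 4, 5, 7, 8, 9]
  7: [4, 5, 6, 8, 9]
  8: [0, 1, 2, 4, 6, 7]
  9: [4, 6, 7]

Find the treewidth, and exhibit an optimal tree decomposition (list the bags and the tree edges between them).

The largest bag has 4 vertices, giving width 3; this decomposition certifies tw(G) ≤ 3. Conversely, {0, 2, 6, 8} is a clique of size 4, and the vertices of any clique must share a bag in every tree decomposition; so some bag has ≥ 4 vertices and tw(G) ≥ 3. Combining the bounds, tw(G) = 3.

Treewidth 3.
One optimal decomposition is:
Bags: B1 = {0, 2, 6, 8}  B2 = {0, 4, 6, 8}  B3 = {4, 6, 7, 8}  B4 = {4, 6, 7, 9}  B5 = {0, 3, 4, 6}  B6 = {1, 4, 6, 8}  B7 = {4, 5, 6, 7}
Tree: B1–B2, B2–B3, B3–B4, B2–B5, B2–B6, B3–B7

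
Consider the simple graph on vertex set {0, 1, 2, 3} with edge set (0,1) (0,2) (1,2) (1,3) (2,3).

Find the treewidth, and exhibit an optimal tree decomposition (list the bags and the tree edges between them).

Each bag holds 3 vertices, so the decomposition has width 2, which upper-bounds the treewidth. For the lower bound, the 3 vertices {0, 1, 2} are pairwise adjacent, and any tree decomposition puts a clique entirely inside one bag — forcing width ≥ 2. Therefore the treewidth is 2.

Treewidth 2.
One optimal decomposition is:
Bags: B1 = {1, 2, 3}  B2 = {0, 1, 2}
Tree: B1–B2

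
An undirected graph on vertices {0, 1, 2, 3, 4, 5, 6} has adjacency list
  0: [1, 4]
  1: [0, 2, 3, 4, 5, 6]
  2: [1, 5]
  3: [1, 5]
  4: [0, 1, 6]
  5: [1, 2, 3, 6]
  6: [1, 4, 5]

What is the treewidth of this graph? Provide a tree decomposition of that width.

Each bag holds 3 vertices, so the decomposition has width 2, which upper-bounds the treewidth. On the other hand G contains the 3-clique {0, 1, 4}. A clique must lie in a single bag of any decomposition, so no decomposition can have width below 2. Combining the bounds, tw(G) = 2.

Treewidth 2.
One such decomposition:
Bags: B1 = {1, 4, 6}  B2 = {0, 1, 4}  B3 = {1, 5, 6}  B4 = {1, 2, 5}  B5 = {1, 3, 5}
Tree: B1–B2, B1–B3, B3–B4, B3–B5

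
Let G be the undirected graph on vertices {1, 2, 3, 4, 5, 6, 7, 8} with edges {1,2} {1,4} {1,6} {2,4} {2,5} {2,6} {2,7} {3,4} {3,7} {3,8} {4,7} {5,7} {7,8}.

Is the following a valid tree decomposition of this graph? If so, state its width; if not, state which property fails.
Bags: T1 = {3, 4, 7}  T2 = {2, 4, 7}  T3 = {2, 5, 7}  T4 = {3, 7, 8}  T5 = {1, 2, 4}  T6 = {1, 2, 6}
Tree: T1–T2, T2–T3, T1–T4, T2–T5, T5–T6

Yes; width 2.

Vertex coverage: the bags together contain {1, 2, 3, 4, 5, 6, 7, 8}, the full vertex set. Edge coverage: each edge of G has both endpoints in at least one bag. Running intersection: for every vertex, the bags containing it form a connected subtree. All three properties hold, so this is a valid tree decomposition of width max|bag| − 1 = 2, and hence tw(G) ≤ 2.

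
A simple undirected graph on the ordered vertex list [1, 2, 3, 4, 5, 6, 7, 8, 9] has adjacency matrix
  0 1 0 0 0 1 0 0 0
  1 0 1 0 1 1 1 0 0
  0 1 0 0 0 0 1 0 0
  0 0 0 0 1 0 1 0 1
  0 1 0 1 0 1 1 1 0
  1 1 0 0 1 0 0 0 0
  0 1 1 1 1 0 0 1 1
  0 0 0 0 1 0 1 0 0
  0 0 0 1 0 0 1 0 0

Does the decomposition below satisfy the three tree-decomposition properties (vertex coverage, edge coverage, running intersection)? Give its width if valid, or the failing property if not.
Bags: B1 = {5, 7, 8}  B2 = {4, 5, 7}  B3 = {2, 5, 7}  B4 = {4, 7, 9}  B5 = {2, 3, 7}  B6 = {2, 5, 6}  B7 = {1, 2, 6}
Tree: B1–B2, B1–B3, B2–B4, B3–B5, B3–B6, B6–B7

Yes; width 2.

Vertex coverage: the bags together contain {1, 2, 3, 4, 5, 6, 7, 8, 9}, the full vertex set. Edge coverage: each edge of G has both endpoints in at least one bag. Running intersection: for every vertex, the bags containing it form a connected subtree. All three properties hold, so this is a valid tree decomposition of width max|bag| − 1 = 2, and hence tw(G) ≤ 2.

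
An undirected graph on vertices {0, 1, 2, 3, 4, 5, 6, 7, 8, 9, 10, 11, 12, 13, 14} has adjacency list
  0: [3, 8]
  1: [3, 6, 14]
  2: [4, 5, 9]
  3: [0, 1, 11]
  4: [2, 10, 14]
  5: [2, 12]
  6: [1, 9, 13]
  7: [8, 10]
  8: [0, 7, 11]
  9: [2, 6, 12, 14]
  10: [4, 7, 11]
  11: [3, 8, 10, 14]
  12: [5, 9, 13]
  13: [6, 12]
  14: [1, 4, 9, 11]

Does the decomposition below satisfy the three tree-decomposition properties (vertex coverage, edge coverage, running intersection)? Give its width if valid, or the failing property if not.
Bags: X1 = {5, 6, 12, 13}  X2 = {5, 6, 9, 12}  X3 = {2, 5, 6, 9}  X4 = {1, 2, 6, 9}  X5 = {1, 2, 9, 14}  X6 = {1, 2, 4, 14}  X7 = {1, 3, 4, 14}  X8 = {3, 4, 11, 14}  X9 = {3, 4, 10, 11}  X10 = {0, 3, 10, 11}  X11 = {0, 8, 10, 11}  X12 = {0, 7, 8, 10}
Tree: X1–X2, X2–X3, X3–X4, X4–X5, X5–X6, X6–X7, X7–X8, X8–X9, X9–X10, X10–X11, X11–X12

Checking the three conditions: (i) the bags cover all of {0, 1, 2, 3, 4, 5, 6, 7, 8, 9, 10, 11, 12, 13, 14}; (ii) for each edge, some bag contains both endpoints; (iii) the bags containing any fixed vertex form a subtree. All hold, so the decomposition is valid with width 4 − 1 = 3.

Yes; width 3.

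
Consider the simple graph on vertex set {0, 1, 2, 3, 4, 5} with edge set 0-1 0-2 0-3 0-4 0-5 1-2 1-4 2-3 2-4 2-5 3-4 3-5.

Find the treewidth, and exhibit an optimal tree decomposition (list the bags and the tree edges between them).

Treewidth 3.
Bags: B1 = {0, 2, 3, 4}  B2 = {0, 1, 2, 4}  B3 = {0, 2, 3, 5}
Tree: B1–B2, B1–B3

The largest bag has 4 vertices, giving width 3; this decomposition certifies tw(G) ≤ 3. Conversely, {0, 1, 2, 4} is a clique of size 4, and the vertices of any clique must share a bag in every tree decomposition; so some bag has ≥ 4 vertices and tw(G) ≥ 3. Hence tw(G) = 3 exactly.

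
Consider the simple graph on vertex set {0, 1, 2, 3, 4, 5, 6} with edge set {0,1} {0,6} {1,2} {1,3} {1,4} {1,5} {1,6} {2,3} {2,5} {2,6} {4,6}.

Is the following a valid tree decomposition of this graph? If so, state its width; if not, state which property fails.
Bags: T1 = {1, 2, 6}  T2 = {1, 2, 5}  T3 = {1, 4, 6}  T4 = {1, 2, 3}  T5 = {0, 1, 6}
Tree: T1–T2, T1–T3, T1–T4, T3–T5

Yes; width 2.

Every vertex of G appears in some bag (union = {0, 1, 2, 3, 4, 5, 6}); every edge is covered by a bag; and for each vertex v the set of bags containing v is connected in the bag tree. The decomposition is therefore valid. The largest bag has 3 vertices, so the width is 2.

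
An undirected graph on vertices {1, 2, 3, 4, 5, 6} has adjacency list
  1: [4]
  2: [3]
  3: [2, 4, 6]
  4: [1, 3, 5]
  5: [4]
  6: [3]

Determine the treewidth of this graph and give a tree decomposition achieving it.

Treewidth 1.
One optimal decomposition is:
Bags: B1 = {3, 4}  B2 = {4, 5}  B3 = {3, 6}  B4 = {2, 3}  B5 = {1, 4}
Tree: B1–B2, B1–B3, B1–B4, B1–B5

The largest bag has 2 vertices, giving width 1; this decomposition certifies tw(G) ≤ 1. Any graph with an edge has treewidth ≥ 1, and G has the edge 3–4. Combining the bounds, tw(G) = 1.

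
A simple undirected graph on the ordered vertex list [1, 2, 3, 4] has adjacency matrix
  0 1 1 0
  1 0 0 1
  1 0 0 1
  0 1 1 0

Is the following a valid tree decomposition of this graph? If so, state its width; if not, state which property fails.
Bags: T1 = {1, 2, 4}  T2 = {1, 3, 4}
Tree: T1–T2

Yes; width 2.

Checking the three conditions: (i) the bags cover all of {1, 2, 3, 4}; (ii) for each edge, some bag contains both endpoints; (iii) the bags containing any fixed vertex form a subtree. All hold, so the decomposition is valid with width 3 − 1 = 2.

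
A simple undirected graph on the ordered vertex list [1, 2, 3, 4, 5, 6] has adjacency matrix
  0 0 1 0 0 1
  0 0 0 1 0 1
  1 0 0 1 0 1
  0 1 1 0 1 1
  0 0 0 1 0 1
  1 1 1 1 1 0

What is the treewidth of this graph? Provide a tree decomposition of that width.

Every bag has size at most 3, so the width is 3 − 1 = 2 and tw(G) ≤ 2. Conversely, {1, 3, 6} is a clique of size 3, and the vertices of any clique must share a bag in every tree decomposition; so some bag has ≥ 3 vertices and tw(G) ≥ 2. The upper and lower bounds meet at 2, so that is the treewidth.

Treewidth 2.
One optimal decomposition is:
Bags: B1 = {3, 4, 6}  B2 = {2, 4, 6}  B3 = {4, 5, 6}  B4 = {1, 3, 6}
Tree: B1–B2, B1–B3, B1–B4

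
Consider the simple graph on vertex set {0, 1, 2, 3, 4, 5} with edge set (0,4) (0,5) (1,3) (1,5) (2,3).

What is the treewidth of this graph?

1

A width-1 tree decomposition is:
Bags: B1 = {0, 4}  B2 = {0, 5}  B3 = {1, 5}  B4 = {1, 3}  B5 = {2, 3}
Tree: B1–B2, B2–B3, B3–B4, B4–B5
Every bag has size at most 2, so the width is 2 − 1 = 1 and tw(G) ≤ 1. Since G has at least one edge (e.g. 4–0), it is not an edgeless graph, so tw(G) ≥ 1. Hence tw(G) = 1 exactly.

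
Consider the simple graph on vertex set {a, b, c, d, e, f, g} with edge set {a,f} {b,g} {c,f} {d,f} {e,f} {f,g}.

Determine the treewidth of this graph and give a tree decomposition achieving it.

The largest bag has 2 vertices, giving width 1; this decomposition certifies tw(G) ≤ 1. G has an edge, so its treewidth is at least 1. Combining the bounds, tw(G) = 1.

Treewidth 1.
Bags: B1 = {a, f}  B2 = {e, f}  B3 = {c, f}  B4 = {d, f}  B5 = {f, g}  B6 = {b, g}
Tree: B1–B2, B2–B3, B3–B4, B4–B5, B5–B6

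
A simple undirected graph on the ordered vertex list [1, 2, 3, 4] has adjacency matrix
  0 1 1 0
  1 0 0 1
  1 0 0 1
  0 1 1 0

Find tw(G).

A width-2 tree decomposition is:
Bags: B1 = {2, 3, 4}  B2 = {1, 2, 3}
Tree: B1–B2
Each bag holds 3 vertices, so the decomposition has width 2, which upper-bounds the treewidth. Since 2–4–3–1–2 is a cycle in G, G is not acyclic. Forests are exactly the graphs of treewidth ≤ 1, so tw(G) ≥ 2. The upper and lower bounds meet at 2, so that is the treewidth.

2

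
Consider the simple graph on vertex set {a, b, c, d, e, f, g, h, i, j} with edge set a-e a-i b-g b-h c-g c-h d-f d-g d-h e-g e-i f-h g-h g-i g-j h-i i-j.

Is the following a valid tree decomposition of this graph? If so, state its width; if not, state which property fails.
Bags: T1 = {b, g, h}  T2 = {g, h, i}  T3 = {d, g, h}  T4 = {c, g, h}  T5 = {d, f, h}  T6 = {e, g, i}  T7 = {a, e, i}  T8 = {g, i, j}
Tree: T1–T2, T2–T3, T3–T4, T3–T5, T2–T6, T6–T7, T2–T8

Checking the three conditions: (i) the bags cover all of {a, b, c, d, e, f, g, h, i, j}; (ii) for each edge, some bag contains both endpoints; (iii) the bags containing any fixed vertex form a subtree. All hold, so the decomposition is valid with width 3 − 1 = 2.

Yes; width 2.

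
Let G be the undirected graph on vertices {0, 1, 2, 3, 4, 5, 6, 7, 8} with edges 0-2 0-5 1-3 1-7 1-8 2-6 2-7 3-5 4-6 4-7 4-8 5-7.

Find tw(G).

3

A width-3 tree decomposition is:
Bags: B1 = {1, 3, 5, 8}  B2 = {1, 5, 7, 8}  B3 = {4, 5, 7, 8}  B4 = {0, 4, 5, 7}  B5 = {0, 2, 4, 7}  B6 = {0, 2, 4, 6}
Tree: B1–B2, B2–B3, B3–B4, B4–B5, B5–B6
Each bag holds 4 vertices, so the decomposition has width 3, which upper-bounds the treewidth. For the lower bound: the 4 vertex sets {1,3,8}, {5}, {7}, {0,2,4,6} are disjoint, each induces a connected subgraph, and every pair is joined by at least one edge of G. Contracting each set to a single vertex therefore yields K_{4} as a minor, and since treewidth is minor-monotone, tw(G) ≥ tw(K_{4}) = 3. The upper and lower bounds meet at 3, so that is the treewidth.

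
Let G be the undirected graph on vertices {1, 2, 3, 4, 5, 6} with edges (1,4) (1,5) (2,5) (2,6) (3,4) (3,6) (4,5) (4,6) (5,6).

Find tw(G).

2

A width-2 tree decomposition is:
Bags: B1 = {4, 5, 6}  B2 = {3, 4, 6}  B3 = {1, 4, 5}  B4 = {2, 5, 6}
Tree: B1–B2, B1–B3, B1–B4
Every bag has size at most 3, so the width is 3 − 1 = 2 and tw(G) ≤ 2. On the other hand G contains the 3-clique {2, 5, 6}. A clique must lie in a single bag of any decomposition, so no decomposition can have width below 2. Therefore the treewidth is 2.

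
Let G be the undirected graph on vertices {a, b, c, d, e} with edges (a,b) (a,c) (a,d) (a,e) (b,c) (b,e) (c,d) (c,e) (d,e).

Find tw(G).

A width-3 tree decomposition is:
Bags: B1 = {a, b, c, e}  B2 = {a, c, d, e}
Tree: B1–B2
Each bag holds 4 vertices, so the decomposition has width 3, which upper-bounds the treewidth. Conversely, {a, c, d, e} is a clique of size 4, and the vertices of any clique must share a bag in every tree decomposition; so some bag has ≥ 4 vertices and tw(G) ≥ 3. Therefore the treewidth is 3.

3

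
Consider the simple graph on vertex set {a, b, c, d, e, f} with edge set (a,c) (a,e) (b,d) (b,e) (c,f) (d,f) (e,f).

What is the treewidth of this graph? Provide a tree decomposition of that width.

Each bag holds 3 vertices, so the decomposition has width 2, which upper-bounds the treewidth. The edges c–a–e–f–c form a cycle, so G is not a tree and its treewidth is at least 2. Combining the bounds, tw(G) = 2.

Treewidth 2.
Bags: B1 = {a, c, f}  B2 = {a, e, f}  B3 = {d, e, f}  B4 = {b, d, e}
Tree: B1–B2, B2–B3, B3–B4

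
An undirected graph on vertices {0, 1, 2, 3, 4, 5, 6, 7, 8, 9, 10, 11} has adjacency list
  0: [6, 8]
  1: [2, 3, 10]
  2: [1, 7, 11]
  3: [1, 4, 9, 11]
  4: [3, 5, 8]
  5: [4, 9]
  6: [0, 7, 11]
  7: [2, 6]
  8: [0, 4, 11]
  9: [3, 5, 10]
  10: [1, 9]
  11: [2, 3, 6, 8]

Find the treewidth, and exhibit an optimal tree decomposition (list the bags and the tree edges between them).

The largest bag has 4 vertices, giving width 3; this decomposition certifies tw(G) ≤ 3. For the lower bound: the 4 vertex sets {0,6,7}, {2}, {11}, {1,3,4,8} are disjoint, each induces a connected subgraph, and every pair is joined by at least one edge of G. Contracting each set to a single vertex therefore yields K_{4} as a minor, and since treewidth is minor-monotone, tw(G) ≥ tw(K_{4}) = 3. Combining the bounds, tw(G) = 3.

Treewidth 3.
Bags: B1 = {0, 2, 6, 7}  B2 = {0, 2, 6, 11}  B3 = {0, 2, 8, 11}  B4 = {1, 2, 8, 11}  B5 = {1, 3, 8, 11}  B6 = {1, 3, 4, 8}  B7 = {1, 3, 4, 10}  B8 = {3, 4, 9, 10}  B9 = {4, 5, 9, 10}
Tree: B1–B2, B2–B3, B3–B4, B4–B5, B5–B6, B6–B7, B7–B8, B8–B9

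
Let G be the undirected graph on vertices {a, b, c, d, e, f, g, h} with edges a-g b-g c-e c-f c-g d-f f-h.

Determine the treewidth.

1

A width-1 tree decomposition is:
Bags: B1 = {d, f}  B2 = {c, f}  B3 = {c, g}  B4 = {c, e}  B5 = {a, g}  B6 = {f, h}  B7 = {b, g}
Tree: B1–B2, B2–B3, B2–B4, B3–B5, B1–B6, B5–B7
The largest bag has 2 vertices, giving width 1; this decomposition certifies tw(G) ≤ 1. Any graph with an edge has treewidth ≥ 1, and G has the edge d–f. Hence tw(G) = 1 exactly.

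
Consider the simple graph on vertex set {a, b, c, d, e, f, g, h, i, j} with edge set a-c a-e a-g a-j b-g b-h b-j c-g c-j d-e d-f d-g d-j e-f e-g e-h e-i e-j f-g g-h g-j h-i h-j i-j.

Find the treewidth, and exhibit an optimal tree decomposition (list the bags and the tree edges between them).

Each bag holds 4 vertices, so the decomposition has width 3, which upper-bounds the treewidth. Conversely, {d, e, g, j} is a clique of size 4, and the vertices of any clique must share a bag in every tree decomposition; so some bag has ≥ 4 vertices and tw(G) ≥ 3. Therefore the treewidth is 3.

Treewidth 3.
Bags: B1 = {d, e, f, g}  B2 = {d, e, g, j}  B3 = {a, e, g, j}  B4 = {e, g, h, j}  B5 = {e, h, i, j}  B6 = {a, c, g, j}  B7 = {b, g, h, j}
Tree: B1–B2, B2–B3, B2–B4, B4–B5, B3–B6, B4–B7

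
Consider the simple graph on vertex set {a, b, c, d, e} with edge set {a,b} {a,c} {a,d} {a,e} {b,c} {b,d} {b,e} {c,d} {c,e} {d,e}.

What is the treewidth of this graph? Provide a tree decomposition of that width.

Treewidth 4.
Bags: B1 = {a, b, c, d, e}
Tree: (single bag)

A single bag containing all 5 vertices is trivially a valid decomposition of width 4. For the lower bound, the 5 vertices {a, b, c, d, e} are pairwise adjacent, and any tree decomposition puts a clique entirely inside one bag — forcing width ≥ 4. The upper and lower bounds meet at 4, so that is the treewidth.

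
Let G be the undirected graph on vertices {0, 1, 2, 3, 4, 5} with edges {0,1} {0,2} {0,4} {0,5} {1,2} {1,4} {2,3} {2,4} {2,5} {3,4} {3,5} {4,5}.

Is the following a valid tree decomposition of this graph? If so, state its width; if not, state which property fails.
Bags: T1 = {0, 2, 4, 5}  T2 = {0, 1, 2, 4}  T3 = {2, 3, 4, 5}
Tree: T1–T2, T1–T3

Checking the three conditions: (i) the bags cover all of {0, 1, 2, 3, 4, 5}; (ii) for each edge, some bag contains both endpoints; (iii) the bags containing any fixed vertex form a subtree. All hold, so the decomposition is valid with width 4 − 1 = 3.

Yes; width 3.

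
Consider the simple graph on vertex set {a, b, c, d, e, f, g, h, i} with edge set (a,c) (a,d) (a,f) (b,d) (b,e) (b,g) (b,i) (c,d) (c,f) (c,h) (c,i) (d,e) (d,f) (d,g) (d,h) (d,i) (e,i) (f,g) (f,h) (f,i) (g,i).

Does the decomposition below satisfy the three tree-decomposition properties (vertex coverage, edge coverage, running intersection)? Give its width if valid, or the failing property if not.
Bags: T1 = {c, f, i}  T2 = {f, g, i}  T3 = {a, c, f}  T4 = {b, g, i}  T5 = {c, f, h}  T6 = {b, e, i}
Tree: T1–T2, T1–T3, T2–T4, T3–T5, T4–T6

A tree decomposition must satisfy three properties: every vertex lies in some bag; for every edge, both endpoints lie together in some bag; and for every vertex, the bags containing it form a connected subtree. Here vertex d appears in no bag, so the decomposition is invalid.

No — vertex d appears in no bag.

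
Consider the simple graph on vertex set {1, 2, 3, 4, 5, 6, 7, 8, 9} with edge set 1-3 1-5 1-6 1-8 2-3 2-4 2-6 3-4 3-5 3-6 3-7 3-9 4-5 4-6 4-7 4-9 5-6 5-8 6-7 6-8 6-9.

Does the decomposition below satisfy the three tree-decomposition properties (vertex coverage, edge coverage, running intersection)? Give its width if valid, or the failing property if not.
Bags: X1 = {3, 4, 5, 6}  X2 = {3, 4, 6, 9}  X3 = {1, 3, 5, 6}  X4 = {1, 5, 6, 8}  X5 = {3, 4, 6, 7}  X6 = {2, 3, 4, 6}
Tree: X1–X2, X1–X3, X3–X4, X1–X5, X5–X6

Yes; width 3.

Checking the three conditions: (i) the bags cover all of {1, 2, 3, 4, 5, 6, 7, 8, 9}; (ii) for each edge, some bag contains both endpoints; (iii) the bags containing any fixed vertex form a subtree. All hold, so the decomposition is valid with width 4 − 1 = 3.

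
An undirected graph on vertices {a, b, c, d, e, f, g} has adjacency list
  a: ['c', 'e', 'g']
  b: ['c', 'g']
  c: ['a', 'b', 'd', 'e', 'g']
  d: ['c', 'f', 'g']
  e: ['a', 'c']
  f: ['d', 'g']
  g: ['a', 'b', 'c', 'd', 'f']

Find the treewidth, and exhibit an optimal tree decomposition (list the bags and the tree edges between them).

Each bag holds 3 vertices, so the decomposition has width 2, which upper-bounds the treewidth. Conversely, {c, d, g} is a clique of size 3, and the vertices of any clique must share a bag in every tree decomposition; so some bag has ≥ 3 vertices and tw(G) ≥ 2. The upper and lower bounds meet at 2, so that is the treewidth.

Treewidth 2.
One such decomposition:
Bags: B1 = {d, f, g}  B2 = {c, d, g}  B3 = {a, c, g}  B4 = {a, c, e}  B5 = {b, c, g}
Tree: B1–B2, B2–B3, B3–B4, B2–B5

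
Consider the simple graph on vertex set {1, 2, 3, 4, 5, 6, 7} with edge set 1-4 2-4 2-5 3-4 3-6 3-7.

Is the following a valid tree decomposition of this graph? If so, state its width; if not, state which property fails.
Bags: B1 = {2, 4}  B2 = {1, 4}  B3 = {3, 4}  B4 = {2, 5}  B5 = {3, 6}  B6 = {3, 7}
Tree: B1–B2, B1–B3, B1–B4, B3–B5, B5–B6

Every vertex of G appears in some bag (union = {1, 2, 3, 4, 5, 6, 7}); every edge is covered by a bag; and for each vertex v the set of bags containing v is connected in the bag tree. The decomposition is therefore valid. The largest bag has 2 vertices, so the width is 1.

Yes; width 1.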